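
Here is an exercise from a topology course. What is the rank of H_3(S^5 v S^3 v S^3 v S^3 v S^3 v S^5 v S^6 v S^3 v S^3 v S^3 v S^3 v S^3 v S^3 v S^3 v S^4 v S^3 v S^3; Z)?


For a wedge of spheres, H_k (k>0) is free on one generator per sphere of dimension k.
Spheres of dimension 3: count = 13.
b_3 = 13

13


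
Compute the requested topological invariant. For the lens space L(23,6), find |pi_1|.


pi_1(L(p,q)) = Z/pZ for any q coprime to p.
|pi_1(L(23,6))| = 23

23


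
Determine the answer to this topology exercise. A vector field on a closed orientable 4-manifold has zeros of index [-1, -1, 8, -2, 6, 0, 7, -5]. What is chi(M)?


Poincare-Hopf: chi(M) = sum of indices of zeros.
chi = (-1) + (-1) + (8) + (-2) + (6) + (0) + (7) + (-5) = 12

12


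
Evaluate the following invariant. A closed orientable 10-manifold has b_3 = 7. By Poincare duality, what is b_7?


Poincare duality for closed orientable n-manifolds: b_k = b_{n-k}.
Here n = 10, so b_7 = b_3 = 7

7


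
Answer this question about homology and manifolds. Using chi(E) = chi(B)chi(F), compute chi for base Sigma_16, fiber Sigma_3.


For a fiber bundle F -> E -> B (with CW structure): chi(E) = chi(B) * chi(F).
chi(Sigma_16) = -30, chi(Sigma_3) = -4.
chi(E) = (-30) * (-4) = 120

120


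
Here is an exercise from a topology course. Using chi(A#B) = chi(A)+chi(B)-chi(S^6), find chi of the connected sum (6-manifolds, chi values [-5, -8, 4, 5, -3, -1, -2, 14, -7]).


For n-manifolds: chi(A#B) = chi(A) + chi(B) - chi(S^6).
chi(S^6) = 1 + (-1)^6 = 2.
chi(#) = (sum chi_i) - (9-1)*chi(S^6) = -3 - 8*2 = -19

-19


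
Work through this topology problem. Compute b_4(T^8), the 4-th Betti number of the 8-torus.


By the Kunneth formula, b_k(T^n) = C(n,k).
b_4(T^8) = C(8,4).
C(8,4) = 8!/(4!*4!) = 70

70


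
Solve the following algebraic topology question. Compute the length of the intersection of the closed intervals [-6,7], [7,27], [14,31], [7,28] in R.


Intersection = [max(a_i), min(b_i)] = [14, 7].
Since 14 > 7, the intersection is empty.
Length = 0

0


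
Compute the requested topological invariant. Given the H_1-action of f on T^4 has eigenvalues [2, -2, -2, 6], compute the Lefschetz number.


For a torus self-map: L(f) = det(I - A) where A acts on H_1.
L(f) = (1-2) * (1--2) * (1--2) * (1-6) = -1 * 3 * 3 * -5 = 45

45


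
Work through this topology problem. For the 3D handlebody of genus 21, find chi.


A genus-g handlebody deformation retracts to a wedge of g circles.
chi(vee_g S^1) = 1 - g.
chi(H_21) = 1 - 21 = -20

-20


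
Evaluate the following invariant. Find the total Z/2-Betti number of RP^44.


H^k(RP^44; Z/2) = Z/2 for each 0 <= k <= 44.
Total dimension = 44 + 1 = 45

45


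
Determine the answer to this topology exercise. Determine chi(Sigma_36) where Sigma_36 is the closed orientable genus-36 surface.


For a closed orientable surface of genus g: chi = 2 - 2g.
Here g = 36.
chi = 2 - 2*36 = 2 - 72 = -70

-70


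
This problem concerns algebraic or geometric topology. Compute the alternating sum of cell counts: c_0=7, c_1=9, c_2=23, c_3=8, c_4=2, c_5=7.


chi = sum_k (-1)^k c_k.
= (-1)^0*7 + (-1)^1*9 + (-1)^2*23 + (-1)^3*8 + (-1)^4*2 + (-1)^5*7
= (7) + (-9) + (23) + (-8) + (2) + (-7)
= 8

8


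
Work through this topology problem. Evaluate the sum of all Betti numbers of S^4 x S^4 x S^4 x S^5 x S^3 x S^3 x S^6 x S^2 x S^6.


Total Betti number is multiplicative under products.
Each S^d (d>=1) has total Betti number 2.
There are 9 sphere factors.
Total = 2^9 = 512

512


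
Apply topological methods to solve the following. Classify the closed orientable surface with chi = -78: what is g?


chi = 2 - 2g for closed orientable surfaces.
-78 = 2 - 2g
2g = 2 - (-78) = 80
g = 40

40


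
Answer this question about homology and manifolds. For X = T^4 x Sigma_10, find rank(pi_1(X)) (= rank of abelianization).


pi_1(A x B) = pi_1(A) x pi_1(B); rank of abelianization = b_1.
b_1(T^4) = 4, b_1(Sigma_10) = 2*10 = 20.
b_1(product) = 4 + 20 = 24

24


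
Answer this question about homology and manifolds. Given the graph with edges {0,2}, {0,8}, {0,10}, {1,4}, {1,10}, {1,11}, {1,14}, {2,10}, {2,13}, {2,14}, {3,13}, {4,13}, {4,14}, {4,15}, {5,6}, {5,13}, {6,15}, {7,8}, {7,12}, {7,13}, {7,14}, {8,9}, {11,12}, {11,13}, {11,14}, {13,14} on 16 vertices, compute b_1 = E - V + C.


b_1 = E - V + (number of components).
E = 26, V = 16, components = 1.
b_1 = 26 - 16 + 1 = 11

11


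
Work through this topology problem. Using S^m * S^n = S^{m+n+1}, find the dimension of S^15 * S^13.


Join of spheres: S^m * S^n = S^{m+n+1}.
dim = 15 + 13 + 1 = 29

29


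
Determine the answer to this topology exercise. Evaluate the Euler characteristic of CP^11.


CP^11 has one cell in each even dimension 0, 2, ..., 2*11 (11+1 cells total).
All cells are even-dimensional, so chi = number of cells.
chi = 11 + 1 = 12

12


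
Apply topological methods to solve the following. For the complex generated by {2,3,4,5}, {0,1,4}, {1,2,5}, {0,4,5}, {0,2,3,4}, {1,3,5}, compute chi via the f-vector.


Enumerate all faces; f-vector: f_0=6, f_1=15, f_2=11, f_3=2.
chi = sum (-1)^k f_k = 0

0


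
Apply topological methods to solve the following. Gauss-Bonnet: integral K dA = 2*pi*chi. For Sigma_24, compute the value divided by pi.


Gauss-Bonnet: integral K dA = 2*pi*chi(M).
chi(Sigma_24) = 2 - 2*24 = -46.
(integral K dA)/pi = 2*chi = 2*(-46) = -92

-92


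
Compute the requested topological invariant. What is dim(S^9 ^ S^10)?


S^m ^ S^n = S^{m+n}.
k = 9 + 10 = 19

19


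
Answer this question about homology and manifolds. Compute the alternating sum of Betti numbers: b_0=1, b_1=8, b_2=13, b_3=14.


chi = sum_k (-1)^k b_k.
= (1) + (-8) + (13) + (-14)
= -8

-8


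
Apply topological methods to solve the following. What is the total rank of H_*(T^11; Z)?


b_k(T^11) = C(11,k), so the sum over k is sum_k C(11,k) = 2^11.
Total = 2^11 = 2048

2048


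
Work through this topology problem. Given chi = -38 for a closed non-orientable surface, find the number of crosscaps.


chi = 2 - k for closed non-orientable surfaces with k crosscaps.
-38 = 2 - k
k = 2 - (-38) = 40

40


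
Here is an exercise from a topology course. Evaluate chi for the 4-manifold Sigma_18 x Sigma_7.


chi(Sigma_18) = 2 - 2*18 = -34
chi(Sigma_7) = 2 - 2*7 = -12
chi(product) = (-34) * (-12) = 408

408


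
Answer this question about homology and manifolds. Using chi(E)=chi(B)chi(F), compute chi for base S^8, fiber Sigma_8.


chi(S^8) = 2 (n even), chi(Sigma_8) = 2 - 2*8 = -14.
chi(E) = 2 * (-14) = -28

-28


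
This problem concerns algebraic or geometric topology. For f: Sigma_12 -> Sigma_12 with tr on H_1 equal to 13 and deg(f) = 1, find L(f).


L(f) = tr(f_0*) - tr(f_1*) + tr(f_2*).
= 1 - (13) + (1)
= -11

-11


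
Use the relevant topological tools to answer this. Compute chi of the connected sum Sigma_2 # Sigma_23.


chi(Sigma_2) = 2 - 2*2 = -2
chi(Sigma_23) = 2 - 2*23 = -44
For surfaces: chi(A#B) = chi(A) + chi(B) - 2.
chi = -2 + -44 - 2 = -48

-48


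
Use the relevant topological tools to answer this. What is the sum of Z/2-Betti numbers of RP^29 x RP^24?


dim H^*(RP^n; Z/2) = n+1 (one Z/2 in each degree 0..n).
Total Betti number is multiplicative.
Total = (29+1) * (24+1) = 30 * 25 = 750

750


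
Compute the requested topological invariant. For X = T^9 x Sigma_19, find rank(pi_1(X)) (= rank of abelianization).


pi_1(A x B) = pi_1(A) x pi_1(B); rank of abelianization = b_1.
b_1(T^9) = 9, b_1(Sigma_19) = 2*19 = 38.
b_1(product) = 9 + 38 = 47

47


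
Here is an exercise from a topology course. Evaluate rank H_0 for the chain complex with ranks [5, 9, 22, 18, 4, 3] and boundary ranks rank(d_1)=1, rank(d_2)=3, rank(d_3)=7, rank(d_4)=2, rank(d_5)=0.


rank H_k = rank(ker d_k) - rank(im d_{k+1}).
rank(ker d_0) = rank(C_0) - rank(d_0) = 5 - 0 = 5.
rank(im d_{0+1}) = 1.
rank H_0 = 5 - 1 = 4

4


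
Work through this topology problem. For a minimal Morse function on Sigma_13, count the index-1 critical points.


A perfect Morse function has m_k = b_k.
For Sigma_13: b_0=1, b_1=2g=26, b_2=1.
Saddles m_1 = 2g = 26

26


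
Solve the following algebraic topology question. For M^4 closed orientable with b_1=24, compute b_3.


Poincare duality for closed orientable n-manifolds: b_k = b_{n-k}.
Here n = 4, so b_3 = b_1 = 24

24


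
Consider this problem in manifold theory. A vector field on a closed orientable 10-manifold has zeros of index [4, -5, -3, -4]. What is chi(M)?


Poincare-Hopf: chi(M) = sum of indices of zeros.
chi = (4) + (-5) + (-3) + (-4) = -8

-8


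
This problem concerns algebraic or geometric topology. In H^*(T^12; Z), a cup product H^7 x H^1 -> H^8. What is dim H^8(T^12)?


Cup product: H^p x H^q -> H^{p+q}; here p+q = 7+1 = 8.
rank H^k(T^n) = C(n,k).
C(12,8) = 495

495


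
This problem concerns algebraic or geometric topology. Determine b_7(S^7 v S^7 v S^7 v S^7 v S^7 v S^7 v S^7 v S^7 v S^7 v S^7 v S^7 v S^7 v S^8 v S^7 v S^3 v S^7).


For a wedge of spheres, H_k (k>0) is free on one generator per sphere of dimension k.
Spheres of dimension 7: count = 14.
b_7 = 14

14


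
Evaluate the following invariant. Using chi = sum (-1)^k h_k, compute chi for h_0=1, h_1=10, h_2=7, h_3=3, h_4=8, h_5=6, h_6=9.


Handles of index k contribute (-1)^k to chi (same as CW cells).
chi = (1) + (-10) + (7) + (-3) + (8) + (-6) + (9) = 6

6


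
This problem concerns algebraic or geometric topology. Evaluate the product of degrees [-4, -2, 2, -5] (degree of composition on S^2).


Degree is multiplicative: deg(composition) = product of degrees.
= (-4) * (-2) * (2) * (-5) = -80

-80


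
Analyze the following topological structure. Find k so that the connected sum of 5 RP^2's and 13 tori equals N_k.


Since a >= 1, the sum is non-orientable; each T^2 can be replaced by RP^2 # RP^2 (since T^2#RP^2 = 3RP^2).
Total crosscaps k = 5 + 2*13 = 31.
Check via chi: chi = 5*1 + 13*0 - (5+13-1)*2 = -29 = 2 - k = -29. Consistent.

31


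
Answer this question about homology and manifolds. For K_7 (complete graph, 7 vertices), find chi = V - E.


K_7: V = 7, E = C(7,2) = 21.
chi = V - E = 7 - 21 = -14

-14


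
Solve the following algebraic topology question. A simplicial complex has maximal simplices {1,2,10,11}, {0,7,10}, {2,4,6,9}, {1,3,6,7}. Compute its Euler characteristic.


Enumerate all faces; f-vector: f_0=10, f_1=21, f_2=13, f_3=3.
chi = sum (-1)^k f_k = -1

-1


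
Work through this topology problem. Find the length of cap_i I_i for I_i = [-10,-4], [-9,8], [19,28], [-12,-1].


Intersection = [max(a_i), min(b_i)] = [19, -4].
Since 19 > -4, the intersection is empty.
Length = 0

0


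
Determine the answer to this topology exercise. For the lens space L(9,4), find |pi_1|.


pi_1(L(p,q)) = Z/pZ for any q coprime to p.
|pi_1(L(9,4))| = 9

9


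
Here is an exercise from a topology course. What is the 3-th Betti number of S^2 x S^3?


Each S^d has Poincare polynomial 1 + t^d.
The product S^2 x S^3 has Poincare polynomial prod(1+t^d_i).
Expanding: b_0=1, b_2=1, b_3=1, b_5=1.
b_3 = 1

1


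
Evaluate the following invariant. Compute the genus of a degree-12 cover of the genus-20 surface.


For an n-sheeted cover: chi(E) = n * chi(B).
chi(Sigma_20) = 2 - 2*20 = -38.
chi(E) = 12 * (-38) = -456.
genus(E) = (2 - chi(E))/2 = (2 - (-456))/2 = 458/2 = 229

229


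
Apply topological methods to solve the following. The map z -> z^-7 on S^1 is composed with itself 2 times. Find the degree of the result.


deg(f) = -7. Degree is multiplicative: deg(f^2) = (deg f)^2.
deg(f^2) = (-7)^2 = 49

49


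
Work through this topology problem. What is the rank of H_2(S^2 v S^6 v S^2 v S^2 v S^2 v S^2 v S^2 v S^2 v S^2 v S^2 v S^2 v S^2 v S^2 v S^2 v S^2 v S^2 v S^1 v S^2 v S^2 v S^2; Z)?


For a wedge of spheres, H_k (k>0) is free on one generator per sphere of dimension k.
Spheres of dimension 2: count = 18.
b_2 = 18

18


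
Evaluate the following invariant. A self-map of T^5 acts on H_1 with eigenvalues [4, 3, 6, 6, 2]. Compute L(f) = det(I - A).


For a torus self-map: L(f) = det(I - A) where A acts on H_1.
L(f) = (1-4) * (1-3) * (1-6) * (1-6) * (1-2) = -3 * -2 * -5 * -5 * -1 = -150

-150


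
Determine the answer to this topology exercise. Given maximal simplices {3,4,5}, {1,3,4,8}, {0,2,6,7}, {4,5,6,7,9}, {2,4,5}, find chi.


Enumerate all faces; f-vector: f_0=10, f_1=24, f_2=20, f_3=7, f_4=1.
chi = sum (-1)^k f_k = 0

0


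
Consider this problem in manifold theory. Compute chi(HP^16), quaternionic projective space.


HP^16 has one cell in each dimension 0, 4, ..., 4*16 (16+1 cells, all even-dim).
chi = 16 + 1 = 17

17


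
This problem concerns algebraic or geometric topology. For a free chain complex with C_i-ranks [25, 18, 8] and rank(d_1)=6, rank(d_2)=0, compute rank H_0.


rank H_k = rank(ker d_k) - rank(im d_{k+1}).
rank(ker d_0) = rank(C_0) - rank(d_0) = 25 - 0 = 25.
rank(im d_{0+1}) = 6.
rank H_0 = 25 - 6 = 19

19


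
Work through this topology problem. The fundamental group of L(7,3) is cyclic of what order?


pi_1(L(p,q)) = Z/pZ for any q coprime to p.
|pi_1(L(7,3))| = 7

7


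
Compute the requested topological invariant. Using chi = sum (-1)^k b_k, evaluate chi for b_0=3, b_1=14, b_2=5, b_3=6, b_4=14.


chi = sum_k (-1)^k b_k.
= (3) + (-14) + (5) + (-6) + (14)
= 2

2


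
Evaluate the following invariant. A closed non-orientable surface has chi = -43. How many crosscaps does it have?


chi = 2 - k for closed non-orientable surfaces with k crosscaps.
-43 = 2 - k
k = 2 - (-43) = 45

45


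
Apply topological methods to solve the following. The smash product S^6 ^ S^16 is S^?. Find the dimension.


S^m ^ S^n = S^{m+n}.
k = 6 + 16 = 22

22


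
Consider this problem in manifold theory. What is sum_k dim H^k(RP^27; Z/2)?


H^k(RP^27; Z/2) = Z/2 for each 0 <= k <= 27.
Total dimension = 27 + 1 = 28

28


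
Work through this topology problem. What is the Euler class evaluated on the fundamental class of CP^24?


For any closed oriented manifold, <e(TM),[M]> = chi(M).
chi(CP^24) = 24+1 = 25

25


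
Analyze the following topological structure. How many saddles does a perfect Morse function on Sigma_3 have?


A perfect Morse function has m_k = b_k.
For Sigma_3: b_0=1, b_1=2g=6, b_2=1.
Saddles m_1 = 2g = 6

6


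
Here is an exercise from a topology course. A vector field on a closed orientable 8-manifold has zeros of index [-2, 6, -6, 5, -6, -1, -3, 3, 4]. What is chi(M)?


Poincare-Hopf: chi(M) = sum of indices of zeros.
chi = (-2) + (6) + (-6) + (5) + (-6) + (-1) + (-3) + (3) + (4) = 0

0


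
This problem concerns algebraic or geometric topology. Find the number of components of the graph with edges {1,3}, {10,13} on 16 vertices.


Run DFS/union-find over 16 vertices.
V = 16, E = 2.
Number of components = 14

14


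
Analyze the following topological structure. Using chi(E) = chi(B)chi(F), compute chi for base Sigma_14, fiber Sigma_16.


For a fiber bundle F -> E -> B (with CW structure): chi(E) = chi(B) * chi(F).
chi(Sigma_14) = -26, chi(Sigma_16) = -30.
chi(E) = (-26) * (-30) = 780

780


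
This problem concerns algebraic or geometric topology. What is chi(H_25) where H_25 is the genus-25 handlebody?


A genus-g handlebody deformation retracts to a wedge of g circles.
chi(vee_g S^1) = 1 - g.
chi(H_25) = 1 - 25 = -24

-24


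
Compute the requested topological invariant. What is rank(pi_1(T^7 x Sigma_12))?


pi_1(A x B) = pi_1(A) x pi_1(B); rank of abelianization = b_1.
b_1(T^7) = 7, b_1(Sigma_12) = 2*12 = 24.
b_1(product) = 7 + 24 = 31

31


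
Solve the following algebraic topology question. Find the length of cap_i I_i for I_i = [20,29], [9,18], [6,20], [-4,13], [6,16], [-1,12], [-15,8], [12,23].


Intersection = [max(a_i), min(b_i)] = [20, 8].
Since 20 > 8, the intersection is empty.
Length = 0

0


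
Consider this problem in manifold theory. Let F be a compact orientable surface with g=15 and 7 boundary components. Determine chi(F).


For a compact orientable surface with genus g and b boundary components: chi = 2 - 2g - b.
chi = 2 - 2*15 - 7 = 2 - 30 - 7 = -35

-35


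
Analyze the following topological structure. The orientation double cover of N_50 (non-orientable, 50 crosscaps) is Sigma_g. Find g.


chi(N_50) = 2 - 50 = -48.
Double cover: chi(Sigma_g) = 2 * chi(N_50) = 2*(-48) = -96.
2 - 2g = -96, so g = (2 - (-96))/2 = 98/2 = 49

49


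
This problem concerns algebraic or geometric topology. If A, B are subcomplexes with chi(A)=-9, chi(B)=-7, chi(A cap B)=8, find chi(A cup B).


chi(A cup B) = chi(A) + chi(B) - chi(A cap B)
= -9 + (-7) - (8)
= -24

-24


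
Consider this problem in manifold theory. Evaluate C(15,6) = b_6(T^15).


By the Kunneth formula, b_k(T^n) = C(n,k).
b_6(T^15) = C(15,6).
C(15,6) = 15!/(6!*9!) = 5005

5005


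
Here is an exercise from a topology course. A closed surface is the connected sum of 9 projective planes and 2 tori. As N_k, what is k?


Since a >= 1, the sum is non-orientable; each T^2 can be replaced by RP^2 # RP^2 (since T^2#RP^2 = 3RP^2).
Total crosscaps k = 9 + 2*2 = 13.
Check via chi: chi = 9*1 + 2*0 - (9+2-1)*2 = -11 = 2 - k = -11. Consistent.

13


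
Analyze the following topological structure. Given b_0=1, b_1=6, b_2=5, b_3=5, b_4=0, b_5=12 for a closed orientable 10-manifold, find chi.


By Poincare duality b_k = b_{10-k}, so full Betti numbers: b_0=1, b_1=6, b_2=5, b_3=5, b_4=0, b_5=12, b_6=0, b_7=5, b_8=5, b_9=6, b_10=1.
chi = sum (-1)^k b_k = -22

-22


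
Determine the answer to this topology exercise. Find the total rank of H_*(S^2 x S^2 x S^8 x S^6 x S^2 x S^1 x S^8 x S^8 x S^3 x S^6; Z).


Total Betti number is multiplicative under products.
Each S^d (d>=1) has total Betti number 2.
There are 10 sphere factors.
Total = 2^10 = 1024

1024


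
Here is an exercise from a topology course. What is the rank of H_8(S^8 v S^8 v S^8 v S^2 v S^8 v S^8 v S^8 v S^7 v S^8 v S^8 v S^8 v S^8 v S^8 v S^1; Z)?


For a wedge of spheres, H_k (k>0) is free on one generator per sphere of dimension k.
Spheres of dimension 8: count = 11.
b_8 = 11

11


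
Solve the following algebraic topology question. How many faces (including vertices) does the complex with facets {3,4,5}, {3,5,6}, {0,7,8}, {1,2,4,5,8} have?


Each maximal simplex on m vertices has 2^m - 1 nonempty faces.
Take the union (dedupe shared faces).
Total distinct faces = 45

45


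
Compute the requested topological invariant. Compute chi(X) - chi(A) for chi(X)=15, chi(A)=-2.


Relative Euler characteristic: chi(X, A) = chi(X) - chi(A).
= 15 - (-2) = 17

17


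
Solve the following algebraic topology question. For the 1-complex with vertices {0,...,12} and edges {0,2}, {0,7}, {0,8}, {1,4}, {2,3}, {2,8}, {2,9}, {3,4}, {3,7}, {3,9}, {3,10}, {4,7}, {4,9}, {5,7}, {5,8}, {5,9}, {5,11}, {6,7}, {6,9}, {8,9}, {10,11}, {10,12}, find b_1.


b_1 = E - V + (number of components).
E = 22, V = 13, components = 1.
b_1 = 22 - 13 + 1 = 10

10


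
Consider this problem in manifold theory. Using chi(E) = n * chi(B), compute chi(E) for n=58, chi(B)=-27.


For a finite covering: chi(E) = (number of sheets) * chi(B).
chi(E) = 58 * (-27) = -1566

-1566


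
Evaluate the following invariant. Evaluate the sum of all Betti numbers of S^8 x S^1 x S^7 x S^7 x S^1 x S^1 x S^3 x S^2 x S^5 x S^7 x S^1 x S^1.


Total Betti number is multiplicative under products.
Each S^d (d>=1) has total Betti number 2.
There are 12 sphere factors.
Total = 2^12 = 4096

4096


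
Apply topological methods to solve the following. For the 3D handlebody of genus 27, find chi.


A genus-g handlebody deformation retracts to a wedge of g circles.
chi(vee_g S^1) = 1 - g.
chi(H_27) = 1 - 27 = -26

-26


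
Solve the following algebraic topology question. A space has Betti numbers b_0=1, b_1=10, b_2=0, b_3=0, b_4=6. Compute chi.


chi = sum_k (-1)^k b_k.
= (1) + (-10) + (0) + (0) + (6)
= -3

-3


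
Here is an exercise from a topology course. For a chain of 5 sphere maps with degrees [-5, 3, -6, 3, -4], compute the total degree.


Degree is multiplicative: deg(composition) = product of degrees.
= (-5) * (3) * (-6) * (3) * (-4) = -1080

-1080


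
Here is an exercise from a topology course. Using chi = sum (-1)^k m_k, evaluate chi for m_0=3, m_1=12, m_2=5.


Morse theory: chi(M) = sum_k (-1)^k m_k where m_k = #(index-k critical points).
= (3) + (-12) + (5) = -4

-4


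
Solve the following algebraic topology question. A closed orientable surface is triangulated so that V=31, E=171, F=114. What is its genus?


chi = V - E + F = 31 - 171 + 114 = -26
For orientable closed surface: chi = 2 - 2g, so g = (2 - chi)/2.
g = (2 - (-26)) / 2 = 28 / 2 = 14

14


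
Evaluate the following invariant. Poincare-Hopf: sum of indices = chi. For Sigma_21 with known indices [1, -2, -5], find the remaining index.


Poincare-Hopf: sum of indices = chi(M).
chi(Sigma_21) = 2 - 2*21 = -40.
Sum of known indices = -6.
x = chi - (sum known) = -40 - (-6) = -34

-34


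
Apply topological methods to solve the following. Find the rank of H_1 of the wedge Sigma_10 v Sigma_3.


For a wedge: H_1(A v B) = H_1(A) + H_1(B).
b_1(Sigma_10) = 20, b_1(Sigma_3) = 6.
b_1 = 20 + 6 = 26

26


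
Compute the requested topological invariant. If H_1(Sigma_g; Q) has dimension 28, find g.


For a closed orientable surface: b_1 = 2g.
28 = 2g
g = 28 / 2 = 14

14


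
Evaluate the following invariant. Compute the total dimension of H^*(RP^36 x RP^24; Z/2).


dim H^*(RP^n; Z/2) = n+1 (one Z/2 in each degree 0..n).
Total Betti number is multiplicative.
Total = (36+1) * (24+1) = 37 * 25 = 925

925


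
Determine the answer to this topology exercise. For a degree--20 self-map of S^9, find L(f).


On S^9: L(f) = tr(f_0*) + (-1)^9 tr(f_9*) = 1 + (-1)^9 * deg(f).
L(f) = 1 + (-1)^9 * -20 = 1 + 20 = 21

21


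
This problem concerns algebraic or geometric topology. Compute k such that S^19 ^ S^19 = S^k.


S^m ^ S^n = S^{m+n}.
k = 19 + 19 = 38

38


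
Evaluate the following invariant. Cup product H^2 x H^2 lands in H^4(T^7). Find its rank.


Cup product: H^p x H^q -> H^{p+q}; here p+q = 2+2 = 4.
rank H^k(T^n) = C(n,k).
C(7,4) = 35

35


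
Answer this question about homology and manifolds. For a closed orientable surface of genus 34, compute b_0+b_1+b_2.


For Sigma_34: b_0 = 1, b_1 = 2g = 68, b_2 = 1.
Total = 1 + 68 + 1 = 70

70


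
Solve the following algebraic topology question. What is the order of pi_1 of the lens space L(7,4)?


pi_1(L(p,q)) = Z/pZ for any q coprime to p.
|pi_1(L(7,4))| = 7

7


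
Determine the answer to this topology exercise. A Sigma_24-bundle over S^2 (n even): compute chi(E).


chi(S^2) = 2 (n even), chi(Sigma_24) = 2 - 2*24 = -46.
chi(E) = 2 * (-46) = -92

-92


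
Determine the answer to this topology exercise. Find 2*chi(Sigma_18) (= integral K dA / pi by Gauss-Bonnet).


Gauss-Bonnet: integral K dA = 2*pi*chi(M).
chi(Sigma_18) = 2 - 2*18 = -34.
(integral K dA)/pi = 2*chi = 2*(-34) = -68

-68


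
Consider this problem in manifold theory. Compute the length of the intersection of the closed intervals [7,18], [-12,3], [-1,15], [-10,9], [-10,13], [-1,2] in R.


Intersection = [max(a_i), min(b_i)] = [7, 2].
Since 7 > 2, the intersection is empty.
Length = 0

0


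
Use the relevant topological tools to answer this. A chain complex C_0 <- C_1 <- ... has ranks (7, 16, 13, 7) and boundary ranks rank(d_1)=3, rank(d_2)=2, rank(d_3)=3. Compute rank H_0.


rank H_k = rank(ker d_k) - rank(im d_{k+1}).
rank(ker d_0) = rank(C_0) - rank(d_0) = 7 - 0 = 7.
rank(im d_{0+1}) = 3.
rank H_0 = 7 - 3 = 4

4


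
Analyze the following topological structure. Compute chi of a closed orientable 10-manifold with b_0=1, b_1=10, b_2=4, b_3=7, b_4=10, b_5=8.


By Poincare duality b_k = b_{10-k}, so full Betti numbers: b_0=1, b_1=10, b_2=4, b_3=7, b_4=10, b_5=8, b_6=10, b_7=7, b_8=4, b_9=10, b_10=1.
chi = sum (-1)^k b_k = -12

-12


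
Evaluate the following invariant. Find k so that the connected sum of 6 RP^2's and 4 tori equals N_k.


Since a >= 1, the sum is non-orientable; each T^2 can be replaced by RP^2 # RP^2 (since T^2#RP^2 = 3RP^2).
Total crosscaps k = 6 + 2*4 = 14.
Check via chi: chi = 6*1 + 4*0 - (6+4-1)*2 = -12 = 2 - k = -12. Consistent.

14


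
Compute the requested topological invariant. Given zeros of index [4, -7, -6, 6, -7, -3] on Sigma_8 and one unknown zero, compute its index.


Poincare-Hopf: sum of indices = chi(M).
chi(Sigma_8) = 2 - 2*8 = -14.
Sum of known indices = -13.
x = chi - (sum known) = -14 - (-13) = -1

-1


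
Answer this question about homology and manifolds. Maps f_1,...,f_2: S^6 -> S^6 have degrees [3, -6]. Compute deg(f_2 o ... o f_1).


Degree is multiplicative: deg(composition) = product of degrees.
= (3) * (-6) = -18

-18


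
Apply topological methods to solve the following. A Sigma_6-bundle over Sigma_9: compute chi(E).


For a fiber bundle F -> E -> B (with CW structure): chi(E) = chi(B) * chi(F).
chi(Sigma_9) = -16, chi(Sigma_6) = -10.
chi(E) = (-16) * (-10) = 160

160


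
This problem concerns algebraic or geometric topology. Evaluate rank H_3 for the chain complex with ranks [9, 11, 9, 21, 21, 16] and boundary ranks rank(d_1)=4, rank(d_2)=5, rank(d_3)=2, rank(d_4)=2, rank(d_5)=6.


rank H_k = rank(ker d_k) - rank(im d_{k+1}).
rank(ker d_3) = rank(C_3) - rank(d_3) = 21 - 2 = 19.
rank(im d_{3+1}) = 2.
rank H_3 = 19 - 2 = 17

17


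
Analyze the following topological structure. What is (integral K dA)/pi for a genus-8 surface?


Gauss-Bonnet: integral K dA = 2*pi*chi(M).
chi(Sigma_8) = 2 - 2*8 = -14.
(integral K dA)/pi = 2*chi = 2*(-14) = -28

-28


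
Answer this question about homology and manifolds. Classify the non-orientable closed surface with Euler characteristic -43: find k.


chi = 2 - k for closed non-orientable surfaces with k crosscaps.
-43 = 2 - k
k = 2 - (-43) = 45

45


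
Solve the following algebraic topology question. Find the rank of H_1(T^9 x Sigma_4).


pi_1(A x B) = pi_1(A) x pi_1(B); rank of abelianization = b_1.
b_1(T^9) = 9, b_1(Sigma_4) = 2*4 = 8.
b_1(product) = 9 + 8 = 17

17


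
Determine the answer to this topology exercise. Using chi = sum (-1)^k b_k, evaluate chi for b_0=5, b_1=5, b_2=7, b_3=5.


chi = sum_k (-1)^k b_k.
= (5) + (-5) + (7) + (-5)
= 2

2


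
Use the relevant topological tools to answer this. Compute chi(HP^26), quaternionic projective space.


HP^26 has one cell in each dimension 0, 4, ..., 4*26 (26+1 cells, all even-dim).
chi = 26 + 1 = 27

27


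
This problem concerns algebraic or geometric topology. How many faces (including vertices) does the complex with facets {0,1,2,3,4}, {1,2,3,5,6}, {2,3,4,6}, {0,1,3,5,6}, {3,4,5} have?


Each maximal simplex on m vertices has 2^m - 1 nonempty faces.
Take the union (dedupe shared faces).
Total distinct faces = 73

73


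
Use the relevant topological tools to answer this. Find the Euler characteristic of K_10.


K_10: V = 10, E = C(10,2) = 45.
chi = V - E = 10 - 45 = -35

-35


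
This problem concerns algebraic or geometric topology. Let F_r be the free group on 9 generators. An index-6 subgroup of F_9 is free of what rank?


Nielsen-Schreier: an index-n subgroup of F_r is free of rank 1 + n(r-1).
Equivalently: chi(cover) = n*chi(base); chi(vee_r S^1) = 1 - 9 = -8.
chi(E) = 6*(-8) = -48; rank = 1 - chi(E) = 1 - (-48) = 49.
rank = 1 + 6*(9-1) = 1 + 48 = 49

49


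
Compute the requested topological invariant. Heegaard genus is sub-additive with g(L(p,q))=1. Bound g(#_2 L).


Heegaard genus satisfies g(A#B) <= g(A) + g(B).
Each lens space has g = 1.
Upper bound: 2 * 1 = 2

2


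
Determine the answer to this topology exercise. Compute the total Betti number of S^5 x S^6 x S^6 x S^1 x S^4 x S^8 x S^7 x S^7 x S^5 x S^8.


Total Betti number is multiplicative under products.
Each S^d (d>=1) has total Betti number 2.
There are 10 sphere factors.
Total = 2^10 = 1024

1024


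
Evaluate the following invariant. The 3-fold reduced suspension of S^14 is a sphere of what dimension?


Each suspension raises dimension by 1: Sigma S^n = S^{n+1}.
Sigma^3 S^14 = S^{14+3} = S^17

17


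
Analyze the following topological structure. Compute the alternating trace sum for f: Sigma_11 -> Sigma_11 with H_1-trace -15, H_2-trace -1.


L(f) = tr(f_0*) - tr(f_1*) + tr(f_2*).
= 1 - (-15) + (-1)
= 15

15


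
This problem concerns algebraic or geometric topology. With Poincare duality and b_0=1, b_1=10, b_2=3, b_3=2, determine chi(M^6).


By Poincare duality b_k = b_{6-k}, so full Betti numbers: b_0=1, b_1=10, b_2=3, b_3=2, b_4=3, b_5=10, b_6=1.
chi = sum (-1)^k b_k = -14

-14


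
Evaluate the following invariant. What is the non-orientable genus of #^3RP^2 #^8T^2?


Since a >= 1, the sum is non-orientable; each T^2 can be replaced by RP^2 # RP^2 (since T^2#RP^2 = 3RP^2).
Total crosscaps k = 3 + 2*8 = 19.
Check via chi: chi = 3*1 + 8*0 - (3+8-1)*2 = -17 = 2 - k = -17. Consistent.

19


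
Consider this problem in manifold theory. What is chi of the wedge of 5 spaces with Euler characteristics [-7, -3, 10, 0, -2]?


chi(A v B) = chi(A) + chi(B) - 1 (one point identified).
For 5 spaces: chi = (sum chi_i) - (5 - 1).
sum = -2; chi = -2 - 4 = -6

-6


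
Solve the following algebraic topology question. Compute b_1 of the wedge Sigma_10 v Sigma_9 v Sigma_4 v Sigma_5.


For a wedge X v Y: reduced H_k(X v Y) = H_k(X) + H_k(Y).
Each Sigma_g contributes b_1 = 2g.
b_1 = 20 + 18 + 8 + 10 = 56

56


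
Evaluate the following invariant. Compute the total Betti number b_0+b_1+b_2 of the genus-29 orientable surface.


For Sigma_29: b_0 = 1, b_1 = 2g = 58, b_2 = 1.
Total = 1 + 58 + 1 = 60

60


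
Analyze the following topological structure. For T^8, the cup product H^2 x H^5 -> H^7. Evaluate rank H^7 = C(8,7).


Cup product: H^p x H^q -> H^{p+q}; here p+q = 2+5 = 7.
rank H^k(T^n) = C(n,k).
C(8,7) = 8

8


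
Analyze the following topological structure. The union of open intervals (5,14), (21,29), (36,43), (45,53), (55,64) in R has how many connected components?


Sort and merge overlapping open intervals.
Merged: (5,14), (21,29), (36,43), (45,53), (55,64).
Number of components = 5

5


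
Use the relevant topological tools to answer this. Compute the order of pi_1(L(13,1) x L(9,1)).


pi_1(X x Y) = pi_1(X) x pi_1(Y).
pi_1(L(13,1)) = Z/13, pi_1(L(9,1)) = Z/9.
|Z/13 x Z/9| = 13 * 9 = 117

117


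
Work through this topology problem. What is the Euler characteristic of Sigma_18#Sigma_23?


chi(Sigma_18) = 2 - 2*18 = -34
chi(Sigma_23) = 2 - 2*23 = -44
For surfaces: chi(A#B) = chi(A) + chi(B) - 2.
chi = -34 + -44 - 2 = -80

-80


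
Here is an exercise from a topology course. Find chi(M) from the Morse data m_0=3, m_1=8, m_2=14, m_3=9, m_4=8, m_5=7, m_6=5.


Morse theory: chi(M) = sum_k (-1)^k m_k where m_k = #(index-k critical points).
= (3) + (-8) + (14) + (-9) + (8) + (-7) + (5) = 6

6


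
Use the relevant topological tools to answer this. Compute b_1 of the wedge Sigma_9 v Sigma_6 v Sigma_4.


For a wedge X v Y: reduced H_k(X v Y) = H_k(X) + H_k(Y).
Each Sigma_g contributes b_1 = 2g.
b_1 = 18 + 12 + 8 = 38

38


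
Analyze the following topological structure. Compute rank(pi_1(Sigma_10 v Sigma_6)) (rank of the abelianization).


For a wedge: H_1(A v B) = H_1(A) + H_1(B).
b_1(Sigma_10) = 20, b_1(Sigma_6) = 12.
b_1 = 20 + 12 = 32

32


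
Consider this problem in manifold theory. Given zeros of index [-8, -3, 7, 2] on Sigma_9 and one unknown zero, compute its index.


Poincare-Hopf: sum of indices = chi(M).
chi(Sigma_9) = 2 - 2*9 = -16.
Sum of known indices = -2.
x = chi - (sum known) = -16 - (-2) = -14

-14


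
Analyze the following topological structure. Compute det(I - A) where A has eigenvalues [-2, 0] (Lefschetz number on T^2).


For a torus self-map: L(f) = det(I - A) where A acts on H_1.
L(f) = (1--2) * (1-0) = 3 * 1 = 3

3


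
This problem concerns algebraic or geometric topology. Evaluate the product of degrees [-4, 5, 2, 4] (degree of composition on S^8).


Degree is multiplicative: deg(composition) = product of degrees.
= (-4) * (5) * (2) * (4) = -160

-160


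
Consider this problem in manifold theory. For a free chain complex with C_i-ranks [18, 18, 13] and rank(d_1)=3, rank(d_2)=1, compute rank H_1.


rank H_k = rank(ker d_k) - rank(im d_{k+1}).
rank(ker d_1) = rank(C_1) - rank(d_1) = 18 - 3 = 15.
rank(im d_{1+1}) = 1.
rank H_1 = 15 - 1 = 14

14


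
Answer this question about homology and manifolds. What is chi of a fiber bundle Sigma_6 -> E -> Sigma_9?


For a fiber bundle F -> E -> B (with CW structure): chi(E) = chi(B) * chi(F).
chi(Sigma_9) = -16, chi(Sigma_6) = -10.
chi(E) = (-16) * (-10) = 160

160


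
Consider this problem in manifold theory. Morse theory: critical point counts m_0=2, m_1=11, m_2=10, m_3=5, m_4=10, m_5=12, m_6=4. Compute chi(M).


Morse theory: chi(M) = sum_k (-1)^k m_k where m_k = #(index-k critical points).
= (2) + (-11) + (10) + (-5) + (10) + (-12) + (4) = -2

-2


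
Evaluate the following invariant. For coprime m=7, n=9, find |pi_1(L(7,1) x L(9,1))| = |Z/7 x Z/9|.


pi_1(X x Y) = pi_1(X) x pi_1(Y).
pi_1(L(7,1)) = Z/7, pi_1(L(9,1)) = Z/9.
|Z/7 x Z/9| = 7 * 9 = 63

63


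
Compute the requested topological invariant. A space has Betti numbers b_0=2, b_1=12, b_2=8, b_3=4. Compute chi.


chi = sum_k (-1)^k b_k.
= (2) + (-12) + (8) + (-4)
= -6

-6


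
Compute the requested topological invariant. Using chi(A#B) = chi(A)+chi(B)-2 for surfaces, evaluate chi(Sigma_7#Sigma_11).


chi(Sigma_7) = 2 - 2*7 = -12
chi(Sigma_11) = 2 - 2*11 = -20
For surfaces: chi(A#B) = chi(A) + chi(B) - 2.
chi = -12 + -20 - 2 = -34

-34


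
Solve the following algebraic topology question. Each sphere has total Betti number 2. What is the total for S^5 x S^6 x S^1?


Total Betti number is multiplicative under products.
Each S^d (d>=1) has total Betti number 2.
There are 3 sphere factors.
Total = 2^3 = 8

8


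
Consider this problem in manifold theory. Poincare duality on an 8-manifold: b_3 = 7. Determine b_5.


Poincare duality for closed orientable n-manifolds: b_k = b_{n-k}.
Here n = 8, so b_5 = b_3 = 7

7


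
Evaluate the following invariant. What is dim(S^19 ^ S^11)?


S^m ^ S^n = S^{m+n}.
k = 19 + 11 = 30

30


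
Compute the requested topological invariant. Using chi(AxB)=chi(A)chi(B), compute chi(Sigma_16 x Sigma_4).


chi(Sigma_16) = 2 - 2*16 = -30
chi(Sigma_4) = 2 - 2*4 = -6
chi(product) = (-30) * (-6) = 180

180


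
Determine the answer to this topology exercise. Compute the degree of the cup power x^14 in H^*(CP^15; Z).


|x| = 2 in H^*(CP^n).
|x^14| = 14 * |x| = 14 * 2 = 28

28


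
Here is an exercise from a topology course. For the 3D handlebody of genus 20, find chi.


A genus-g handlebody deformation retracts to a wedge of g circles.
chi(vee_g S^1) = 1 - g.
chi(H_20) = 1 - 20 = -19

-19


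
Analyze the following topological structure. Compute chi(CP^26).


CP^26 has one cell in each even dimension 0, 2, ..., 2*26 (26+1 cells total).
All cells are even-dimensional, so chi = number of cells.
chi = 26 + 1 = 27

27


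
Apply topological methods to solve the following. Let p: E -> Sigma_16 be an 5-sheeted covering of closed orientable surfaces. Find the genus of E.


For an n-sheeted cover: chi(E) = n * chi(B).
chi(Sigma_16) = 2 - 2*16 = -30.
chi(E) = 5 * (-30) = -150.
genus(E) = (2 - chi(E))/2 = (2 - (-150))/2 = 152/2 = 76

76


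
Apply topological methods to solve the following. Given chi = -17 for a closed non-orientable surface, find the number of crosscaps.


chi = 2 - k for closed non-orientable surfaces with k crosscaps.
-17 = 2 - k
k = 2 - (-17) = 19

19


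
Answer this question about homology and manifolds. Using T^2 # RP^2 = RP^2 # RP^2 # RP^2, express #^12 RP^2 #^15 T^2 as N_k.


Since a >= 1, the sum is non-orientable; each T^2 can be replaced by RP^2 # RP^2 (since T^2#RP^2 = 3RP^2).
Total crosscaps k = 12 + 2*15 = 42.
Check via chi: chi = 12*1 + 15*0 - (12+15-1)*2 = -40 = 2 - k = -40. Consistent.

42


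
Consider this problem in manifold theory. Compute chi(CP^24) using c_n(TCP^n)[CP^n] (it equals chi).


For any closed oriented manifold, <e(TM),[M]> = chi(M).
chi(CP^24) = 24+1 = 25

25


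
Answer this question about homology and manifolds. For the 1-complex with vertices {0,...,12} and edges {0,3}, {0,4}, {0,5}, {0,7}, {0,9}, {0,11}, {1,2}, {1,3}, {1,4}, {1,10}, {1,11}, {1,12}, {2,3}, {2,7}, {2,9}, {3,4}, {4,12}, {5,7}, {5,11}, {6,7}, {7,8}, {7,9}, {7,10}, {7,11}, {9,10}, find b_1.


b_1 = E - V + (number of components).
E = 25, V = 13, components = 1.
b_1 = 25 - 13 + 1 = 13

13


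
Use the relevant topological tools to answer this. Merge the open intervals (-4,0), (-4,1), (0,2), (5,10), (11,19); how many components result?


Sort and merge overlapping open intervals.
Merged: (-4,2), (5,10), (11,19).
Number of components = 3

3


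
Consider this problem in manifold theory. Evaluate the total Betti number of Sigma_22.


For Sigma_22: b_0 = 1, b_1 = 2g = 44, b_2 = 1.
Total = 1 + 44 + 1 = 46

46


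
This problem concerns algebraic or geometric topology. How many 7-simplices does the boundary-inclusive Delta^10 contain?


Delta^10 has 10+1 vertices. A 7-face is a choice of 7+1 vertices.
f_7 = C(10+1, 7+1) = C(11,8) = 165

165


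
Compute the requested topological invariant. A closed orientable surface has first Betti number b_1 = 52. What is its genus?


For a closed orientable surface: b_1 = 2g.
52 = 2g
g = 52 / 2 = 26

26


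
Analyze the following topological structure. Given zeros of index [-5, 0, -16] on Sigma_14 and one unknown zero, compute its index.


Poincare-Hopf: sum of indices = chi(M).
chi(Sigma_14) = 2 - 2*14 = -26.
Sum of known indices = -21.
x = chi - (sum known) = -26 - (-21) = -5

-5


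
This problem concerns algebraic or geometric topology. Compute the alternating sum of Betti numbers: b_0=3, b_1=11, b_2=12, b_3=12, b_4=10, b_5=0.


chi = sum_k (-1)^k b_k.
= (3) + (-11) + (12) + (-12) + (10) + (0)
= 2

2


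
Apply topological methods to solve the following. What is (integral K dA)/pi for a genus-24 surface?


Gauss-Bonnet: integral K dA = 2*pi*chi(M).
chi(Sigma_24) = 2 - 2*24 = -46.
(integral K dA)/pi = 2*chi = 2*(-46) = -92

-92


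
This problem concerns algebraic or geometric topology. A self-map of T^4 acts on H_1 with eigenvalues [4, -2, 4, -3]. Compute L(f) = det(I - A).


For a torus self-map: L(f) = det(I - A) where A acts on H_1.
L(f) = (1-4) * (1--2) * (1-4) * (1--3) = -3 * 3 * -3 * 4 = 108

108


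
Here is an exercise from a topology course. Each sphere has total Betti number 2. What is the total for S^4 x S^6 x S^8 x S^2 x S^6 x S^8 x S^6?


Total Betti number is multiplicative under products.
Each S^d (d>=1) has total Betti number 2.
There are 7 sphere factors.
Total = 2^7 = 128

128


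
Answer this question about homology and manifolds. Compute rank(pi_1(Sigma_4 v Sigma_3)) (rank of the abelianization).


For a wedge: H_1(A v B) = H_1(A) + H_1(B).
b_1(Sigma_4) = 8, b_1(Sigma_3) = 6.
b_1 = 8 + 6 = 14

14


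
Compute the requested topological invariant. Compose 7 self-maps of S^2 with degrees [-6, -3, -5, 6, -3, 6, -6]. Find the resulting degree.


Degree is multiplicative: deg(composition) = product of degrees.
= (-6) * (-3) * (-5) * (6) * (-3) * (6) * (-6) = -58320

-58320


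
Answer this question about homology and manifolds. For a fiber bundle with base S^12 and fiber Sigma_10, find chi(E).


chi(S^12) = 2 (n even), chi(Sigma_10) = 2 - 2*10 = -18.
chi(E) = 2 * (-18) = -36

-36
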